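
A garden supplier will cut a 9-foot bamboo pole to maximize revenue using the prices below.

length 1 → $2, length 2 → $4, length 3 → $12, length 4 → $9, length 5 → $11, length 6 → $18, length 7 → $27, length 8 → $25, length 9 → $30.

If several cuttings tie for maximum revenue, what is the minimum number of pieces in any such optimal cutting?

Consider every possible first cut. r[k] is the best of p[i]+r[k−i] over all sellable i≤k.
r[1] = 2
r[2] = 4  (first piece 1, then r[1]=2)
r[3] = 12
r[4] = 14  (first piece 1, then r[3]=12)
r[5] = 16  (first piece 1, then r[4]=14)
r[6] = 24  (first piece 3, then r[3]=12)
r[7] = 27
r[8] = 29  (first piece 1, then r[7]=27)
r[9] = 36  (first piece 3, then r[6]=24)
Maximum revenue is $36.
Now minimize piece count subject to staying optimal: for each k, pieces[k] = 1 + min over i with p[i]+r[k−i]=r[k] of pieces[k−i].
pieces[6] = 2
pieces[7] = 1
pieces[8] = 2
pieces[9] = 3

3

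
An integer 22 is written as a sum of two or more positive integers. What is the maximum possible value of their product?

Let m[k] be the best product for length k (with at least one cut). For each first piece i, the rest contributes max(k−i, m[k−i]).
m[2] = 1*max(1,0) = 1*1 = 1
m[3] = max(1*2, 2*1) = 2
m[4] = max(1*3, 2*2, 3*1) = 4
m[5] = max(1*4, 2*3, 3*2, 4*1) = 6
m[6] = max(1*6, 2*4, 3*3, 4*2, 5*1) = 9
m[7] = max(1*9, 2*6, 3*4, 4*3, 5*2, 6*1) = 12
m[8] = max(1*12, 2*9, 3*6, …, 6*2, 7*1) = 18
m[9] = max(1*18, 2*12, 3*9, …, 7*2, 8*1) = 27
m[10] = max(1*27, 2*18, 3*12, …, 8*2, 9*1) = 36
m[11] = max(1*36, 2*27, 3*18, …, 9*2, 10*1) = 54
m[12] = max(1*54, 2*36, 3*27, …, 10*2, 11*1) = 81
m[13] = max(1*81, 2*54, 3*36, …, 11*2, 12*1) = 108
m[14] = max(1*108, 2*81, 3*54, …, 12*2, 13*1) = 162
m[15] = max(1*162, 2*108, 3*81, …, 13*2, 14*1) = 243
m[16] = max(1*243, 2*162, 3*108, …, 14*2, 15*1) = 324
m[17] = max(1*324, 2*243, 3*162, …, 15*2, 16*1) = 486
m[18] = max(1*486, 2*324, 3*243, …, 16*2, 17*1) = 729
m[19] = max(1*729, 2*486, 3*324, …, 17*2, 18*1) = 972
m[20] = max(1*972, 2*729, 3*486, …, 18*2, 19*1) = 1458
m[21] = max(1*1458, 2*972, 3*729, …, 19*2, 20*1) = 2187
m[22] = max(1*2187, 2*1458, 3*972, …, 20*2, 21*1) = 2916
One optimal split: 3 + 3 + 3 + 3 + 3 + 3 + 2 + 2; product 3*3*3*3*3*3*2*2 = 2916.

2916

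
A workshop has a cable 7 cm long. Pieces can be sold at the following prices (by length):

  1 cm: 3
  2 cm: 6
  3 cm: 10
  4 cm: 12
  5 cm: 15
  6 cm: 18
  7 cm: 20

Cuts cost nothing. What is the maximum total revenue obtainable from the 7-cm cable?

Let v[k] be the best obtainable value from length k. For each k, try every first piece i and keep the best of price[i] + v[k−i].
v[1] = 3
v[2] = max(3+3, 6+0) = 6
v[3] = max(3+6, 6+3, 10+0) = 10
v[4] = max(3+10, 6+6, 10+3, 12+0) = 13
v[5] = max(3+13, 6+10, 10+6, 12+3, 15+0) = 16
v[6] = max(3+16, 6+13, 10+10, 12+6, 15+3, 18+0) = 20
v[7] = max(3+20, 6+16, 10+13, …, 18+3, 20+0) = 23
One optimal cutting: 3 + 3 + 1 → 10 + 10 + 3 = 23.

23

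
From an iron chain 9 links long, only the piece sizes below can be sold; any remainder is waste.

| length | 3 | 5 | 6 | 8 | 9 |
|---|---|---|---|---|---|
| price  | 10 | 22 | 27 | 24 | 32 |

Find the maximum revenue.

Let r[k] be the best obtainable value from length k. For each k, try every first piece i and keep the best of price[i] + r[k−i].
r[1] = 0
r[2] = 0
r[3] = 10
r[4] = 10
r[5] = max(10+0, 22+0) = 22
r[6] = max(10+10, 22+0, 27+0) = 27
r[7] = max(10+10, 22+0, 27+0) = 27
r[8] = max(10+22, 22+10, 27+0, 24+0) = 32
r[9] = max(10+27, 22+10, 27+10, 24+0, 32+0) = 37
One optimal cutting: 6 + 3 → $37.

37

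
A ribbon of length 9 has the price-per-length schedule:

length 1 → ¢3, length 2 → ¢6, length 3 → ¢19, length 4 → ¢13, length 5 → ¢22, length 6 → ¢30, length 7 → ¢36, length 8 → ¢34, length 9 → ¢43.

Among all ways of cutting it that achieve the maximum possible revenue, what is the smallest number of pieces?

Consider every possible first cut. r[k] is the best of p[i]+r[k−i] over all sellable i≤k.
r[1] = 3
r[2] = max(3+3, 6+0) = 6
r[3] = max(3+6, 6+3, 19+0) = 19
r[4] = max(3+19, 6+6, 19+3, 13+0) = 22
r[5] = max(3+22, 6+19, 19+6, 13+3, 22+0) = 25
r[6] = max(3+25, 6+22, 19+19, 13+6, 22+3, 30+0) = 38
r[7] = max(3+38, 6+25, 19+22, …, 30+3, 36+0) = 41
r[8] = max(3+41, 6+38, 19+25, …, 36+3, 34+0) = 44
r[9] = max(3+44, 6+41, 19+38, …, 34+3, 43+0) = 57
Maximum revenue is ¢57.
Now minimize piece count subject to staying optimal: for each k, pieces[k] = 1 + min over i with p[i]+r[k−i]=r[k] of pieces[k−i].
pieces[6] = 2
pieces[7] = 3
pieces[8] = 3
pieces[9] = 3

3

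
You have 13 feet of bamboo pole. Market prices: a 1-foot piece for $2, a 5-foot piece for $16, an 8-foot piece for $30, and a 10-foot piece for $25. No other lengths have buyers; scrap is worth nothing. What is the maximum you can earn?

46

Consider every possible first cut. f[k] is the best of p[i]+f[k−i] over all sellable i≤k.
f[1] = 2
f[2] = 4  (first piece 1, then f[1]=2)
f[3] = 6  (first piece 1, then f[2]=4)
f[4] = 8  (first piece 1, then f[3]=6)
f[5] = 16
f[6] = 18  (first piece 1, then f[5]=16)
f[7] = 20  (first piece 1, then f[6]=18)
f[8] = 30
f[9] = 32  (first piece 1, then f[8]=30)
f[10] = 34  (first piece 1, then f[9]=32)
f[11] = 36  (first piece 1, then f[10]=34)
f[12] = 38  (first piece 1, then f[11]=36)
f[13] = 46  (first piece 5, then f[8]=30)
One optimal cutting: 8 + 5 → $46.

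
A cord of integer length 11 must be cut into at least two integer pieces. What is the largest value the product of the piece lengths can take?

Define P[k] = max over 1≤i<k of i · max(k−i, P[k−i]); the inner max lets the remainder stay uncut if that's better.
P[2] = 1×max(1,0) = 1×1 = 1
P[3] = 1×max(2,1) = 1×2 = 2
P[4] = 2×max(2,1) = 2×2 = 4
P[5] = 2×max(3,2) = 2×3 = 6
P[6] = 3×max(3,2) = 3×3 = 9
P[7] = 2×max(5,6) = 2×6 = 12
P[8] = 2×max(6,9) = 2×9 = 18
P[9] = 3×max(6,9) = 3×9 = 27
P[10] = 2×max(8,18) = 2×18 = 36
P[11] = 2×max(9,27) = 2×27 = 54
One optimal split: 3 + 3 + 3 + 2; product 3×3×3×2 = 54.

54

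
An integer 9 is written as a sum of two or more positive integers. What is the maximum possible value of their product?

Fill m[k] for k=2..9: at each k try every first piece i and multiply by the better of (k−i) uncut or m[k−i].
m[2] = 1×max(1,0) = 1×1 = 1
m[3] = 1×max(2,1) = 1×2 = 2
m[4] = 2×max(2,1) = 2×2 = 4
m[5] = 2×max(3,2) = 2×3 = 6
m[6] = 3×max(3,2) = 3×3 = 9
m[7] = 2×max(5,6) = 2×6 = 12
m[8] = 2×max(6,9) = 2×9 = 18
m[9] = 3×max(6,9) = 3×9 = 27
One optimal split: 3 + 3 + 3; product 3×3×3 = 27.

27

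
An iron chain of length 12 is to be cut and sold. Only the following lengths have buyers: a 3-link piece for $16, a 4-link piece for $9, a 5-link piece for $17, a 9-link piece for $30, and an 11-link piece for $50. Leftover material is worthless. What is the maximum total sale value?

Let r[k] be the best obtainable value from length k. For each k, try every first piece i and keep the best of price[i] + r[k−i].
r[1] = 0
r[2] = 0
r[3] = 16
r[4] = 16
r[5] = 17
r[6] = 32  (first piece 3, then r[3]=16)
r[7] = 32
r[8] = 33  (first piece 3, then r[5]=17)
r[9] = 48  (first piece 3, then r[6]=32)
r[10] = 48
r[11] = 50
r[12] = 64  (first piece 3, then r[9]=48)
One optimal cutting: 3 + 3 + 3 + 3 → $64.

64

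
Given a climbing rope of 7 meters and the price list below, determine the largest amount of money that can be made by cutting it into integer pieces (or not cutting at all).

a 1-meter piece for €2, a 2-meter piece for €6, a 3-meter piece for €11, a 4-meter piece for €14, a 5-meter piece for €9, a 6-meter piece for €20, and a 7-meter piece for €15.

25

Consider every possible first cut. v[k] is the best of p[i]+v[k−i] over all sellable i≤k.
v[1] = 2
v[2] = 6
v[3] = 11
v[4] = 14
v[5] = 17  (first piece 2, then v[3]=11)
v[6] = 22  (first piece 3, then v[3]=11)
v[7] = 25  (first piece 3, then v[4]=14)
One optimal cutting: 4 + 3 → €14 + €11 = €25.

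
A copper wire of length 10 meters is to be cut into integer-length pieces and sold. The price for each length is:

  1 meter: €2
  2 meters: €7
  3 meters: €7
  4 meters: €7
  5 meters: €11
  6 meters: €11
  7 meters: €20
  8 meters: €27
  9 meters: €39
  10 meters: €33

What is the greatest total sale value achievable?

Build r[k] bottom-up: r[k] = max over allowed piece i of (p[i] + r[k−i]).
r[1] = 2
r[2] = 7
r[3] = 9  (first piece 1, then r[2]=7)
r[4] = 14  (first piece 2, then r[2]=7)
r[5] = 16  (first piece 1, then r[4]=14)
r[6] = 21  (first piece 2, then r[4]=14)
r[7] = 23  (first piece 1, then r[6]=21)
r[8] = 28  (first piece 2, then r[6]=21)
r[9] = 39
r[10] = 41  (first piece 1, then r[9]=39)
One optimal cutting: 9 + 1 → €39 + €2 = €41.

41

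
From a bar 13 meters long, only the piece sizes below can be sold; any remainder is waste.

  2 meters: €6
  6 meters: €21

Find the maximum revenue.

Build f[k] bottom-up: f[k] = max over allowed piece i of (p[i] + f[k−i]).
f[1] = 0
f[2] = 6
f[3] = 6
f[4] = 12  (first piece 2, then f[2]=6)
f[5] = 12
f[6] = 21
f[7] = 21
f[8] = 27  (first piece 2, then f[6]=21)
f[9] = 27
f[10] = 33  (first piece 2, then f[8]=27)
f[11] = 33
f[12] = 42  (first piece 6, then f[6]=21)
f[13] = 42
One optimal cutting: pieces 6 + 6 with 1 meter of scrap → €42.

42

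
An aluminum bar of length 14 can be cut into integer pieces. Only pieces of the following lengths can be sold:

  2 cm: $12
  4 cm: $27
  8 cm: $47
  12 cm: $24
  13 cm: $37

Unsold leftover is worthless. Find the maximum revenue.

93

Let f[k] be the best obtainable value from length k. For each k, try every first piece i and keep the best of price[i] + f[k−i].
f[1] = 0
f[2] = 12
f[3] = 12
f[4] = max(12+12, 27+0) = 27
f[5] = max(12+12, 27+0) = 27
f[6] = max(12+27, 27+12) = 39
f[7] = max(12+27, 27+12) = 39
f[8] = max(12+39, 27+27, 47+0) = 54
f[9] = max(12+39, 27+27, 47+0) = 54
f[10] = max(12+54, 27+39, 47+12) = 66
f[11] = max(12+54, 27+39, 47+12) = 66
f[12] = max(12+66, 27+54, 47+27, 24+0) = 81
f[13] = max(12+66, 27+54, 47+27, 24+0, 37+0) = 81
f[14] = max(12+81, 27+66, 47+39, 24+12, 37+0) = 93
One optimal cutting: 4 + 4 + 4 + 2 → $93.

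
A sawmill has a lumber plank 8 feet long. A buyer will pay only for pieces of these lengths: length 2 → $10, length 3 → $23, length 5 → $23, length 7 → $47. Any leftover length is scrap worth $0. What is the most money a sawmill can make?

56

Consider every possible first cut. r[k] is the best of p[i]+r[k−i] over all sellable i≤k.
r[1] = 0
r[2] = 10
r[3] = 23
r[4] = 23
r[5] = 33  (first piece 2, then r[3]=23)
r[6] = 46  (first piece 3, then r[3]=23)
r[7] = 47
r[8] = 56  (first piece 2, then r[6]=46)
One optimal cutting: 3 + 3 + 2 → $56.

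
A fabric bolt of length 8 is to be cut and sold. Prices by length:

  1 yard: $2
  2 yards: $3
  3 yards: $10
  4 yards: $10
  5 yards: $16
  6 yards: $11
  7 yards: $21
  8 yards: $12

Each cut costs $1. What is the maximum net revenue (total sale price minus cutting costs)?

Let net[k] be the best obtainable value from length k. For each k, try every first piece i and keep the best of price[i] + net[k−i] minus the 1 cut fee when i<k.
net[1] = 2
net[2] = max(2+2-1, 3+0) = 3
net[3] = max(2+3-1, 3+2-1, 10+0) = 10
net[4] = max(2+10-1, 3+3-1, 10+2-1, 10+0) = 11
net[5] = max(2+11-1, 3+10-1, 10+3-1, 10+2-1, 16+0) = 16
net[6] = max(2+16-1, 3+11-1, 10+10-1, 10+3-1, 16+2-1, 11+0) = 19
net[7] = max(2+19-1, 3+16-1, 10+11-1, …, 11+2-1, 21+0) = 21
net[8] = max(2+21-1, 3+19-1, 10+16-1, …, 21+2-1, 12+0) = 25
One optimal plan: pieces 5 + 3 (1 cut) → $26 − $1 = $25.

25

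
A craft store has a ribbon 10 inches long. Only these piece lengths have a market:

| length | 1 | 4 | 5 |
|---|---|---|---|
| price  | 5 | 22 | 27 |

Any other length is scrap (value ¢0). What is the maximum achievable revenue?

Let r[k] be the best obtainable value from length k. For each k, try every first piece i and keep the best of price[i] + r[k−i].
r[1] = 5
r[2] = 10  (first piece 1, then r[1]=5)
r[3] = 15  (first piece 1, then r[2]=10)
r[4] = max(5+15, 22+0) = 22
r[5] = max(5+22, 22+5, 27+0) = 27
r[6] = max(5+27, 22+10, 27+5) = 32
r[7] = max(5+32, 22+15, 27+10) = 37
r[8] = max(5+37, 22+22, 27+15) = 44
r[9] = max(5+44, 22+27, 27+22) = 49
r[10] = max(5+49, 22+32, 27+27) = 54
One optimal cutting: 4 + 4 + 1 + 1 → ¢54.

54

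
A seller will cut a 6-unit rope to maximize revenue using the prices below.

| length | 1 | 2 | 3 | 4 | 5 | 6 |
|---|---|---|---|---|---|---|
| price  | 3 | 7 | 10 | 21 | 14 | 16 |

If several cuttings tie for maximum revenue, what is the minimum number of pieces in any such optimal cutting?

Let r[k] be the best obtainable value from length k. For each k, try every first piece i and keep the best of price[i] + r[k−i].
r[1] = 3
r[2] = 7
r[3] = 10  (first piece 1, then r[2]=7)
r[4] = 21
r[5] = 24  (first piece 1, then r[4]=21)
r[6] = 28  (first piece 2, then r[4]=21)
Maximum revenue is €28.
Now minimize piece count subject to staying optimal: for each k, pieces[k] = 1 + min over i with p[i]+r[k−i]=r[k] of pieces[k−i].
pieces[3] = 1
pieces[4] = 1
pieces[5] = 2
pieces[6] = 2

2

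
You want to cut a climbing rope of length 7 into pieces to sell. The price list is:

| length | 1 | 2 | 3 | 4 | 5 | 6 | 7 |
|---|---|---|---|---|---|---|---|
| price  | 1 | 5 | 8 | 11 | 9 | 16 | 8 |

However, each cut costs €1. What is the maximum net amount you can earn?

Let r[k] be the best obtainable value from length k. For each k, try every first piece i and keep the best of price[i] + r[k−i] minus the 1 cut fee when i<k.
r[1] = 1
r[2] = 5
r[3] = 8
r[4] = 11
r[5] = 12  (first piece 2, then r[3]=8)
r[6] = 16
r[7] = 18  (first piece 3, then r[4]=11)
One optimal plan: pieces 4 + 3 (1 cut) → €19 − €1 = €18.

18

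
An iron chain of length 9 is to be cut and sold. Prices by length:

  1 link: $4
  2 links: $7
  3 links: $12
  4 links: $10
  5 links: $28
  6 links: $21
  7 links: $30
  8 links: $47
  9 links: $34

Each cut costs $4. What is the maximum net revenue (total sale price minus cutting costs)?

47

Let r[k] be the best obtainable value from length k. For each k, try every first piece i and keep the best of price[i] + r[k−i] minus the 4 cut fee when i<k.
r[1] = 4
r[2] = 7
r[3] = 12
r[4] = 12  (first piece 1, then r[3]=12)
r[5] = 28
r[6] = 28  (first piece 1, then r[5]=28)
r[7] = 31  (first piece 2, then r[5]=28)
r[8] = 47
r[9] = 47  (first piece 1, then r[8]=47)
One optimal plan: pieces 8 + 1 (1 cut) → $51 − $4 = $47.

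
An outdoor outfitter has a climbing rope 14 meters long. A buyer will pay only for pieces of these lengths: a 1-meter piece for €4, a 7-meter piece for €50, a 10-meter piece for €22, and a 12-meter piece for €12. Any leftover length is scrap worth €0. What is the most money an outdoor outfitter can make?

Consider every possible first cut. f[k] is the best of p[i]+f[k−i] over all sellable i≤k.
f[1] = 4
f[2] = 8  (first piece 1, then f[1]=4)
f[3] = 12  (first piece 1, then f[2]=8)
f[4] = 16  (first piece 1, then f[3]=12)
f[5] = 20  (first piece 1, then f[4]=16)
f[6] = 24  (first piece 1, then f[5]=20)
f[7] = 50
f[8] = 54  (first piece 1, then f[7]=50)
f[9] = 58  (first piece 1, then f[8]=54)
f[10] = 62  (first piece 1, then f[9]=58)
f[11] = 66  (first piece 1, then f[10]=62)
f[12] = 70  (first piece 1, then f[11]=66)
f[13] = 74  (first piece 1, then f[12]=70)
f[14] = 100  (first piece 7, then f[7]=50)
One optimal cutting: 7 + 7 → €100.

100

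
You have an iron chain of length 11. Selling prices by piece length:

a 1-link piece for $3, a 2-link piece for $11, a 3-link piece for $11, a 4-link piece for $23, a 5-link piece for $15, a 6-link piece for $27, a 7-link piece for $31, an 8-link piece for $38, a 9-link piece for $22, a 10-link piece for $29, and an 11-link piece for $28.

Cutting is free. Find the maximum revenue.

60

Consider every possible first cut. R[k] is the best of p[i]+R[k−i] over all sellable i≤k.
R[1] = 3
R[2] = max(3+3, 11+0) = 11
R[3] = max(3+11, 11+3, 11+0) = 14
R[4] = max(3+14, 11+11, 11+3, 23+0) = 23
R[5] = max(3+23, 11+14, 11+11, 23+3, 15+0) = 26
R[6] = max(3+26, 11+23, 11+14, 23+11, 15+3, 27+0) = 34
R[7] = max(3+34, 11+26, 11+23, …, 27+3, 31+0) = 37
R[8] = max(3+37, 11+34, 11+26, …, 31+3, 38+0) = 46
R[9] = max(3+46, 11+37, 11+34, …, 38+3, 22+0) = 49
R[10] = max(3+49, 11+46, 11+37, …, 22+3, 29+0) = 57
R[11] = max(3+57, 11+49, 11+46, …, 29+3, 28+0) = 60
One optimal cutting: 4 + 4 + 2 + 1 → $23 + $23 + $11 + $3 = $60.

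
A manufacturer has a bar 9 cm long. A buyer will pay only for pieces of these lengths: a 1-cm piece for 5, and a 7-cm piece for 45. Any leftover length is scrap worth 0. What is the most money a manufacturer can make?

Let r[k] be the best obtainable value from length k. For each k, try every first piece i and keep the best of price[i] + r[k−i].
r[1] = 5
r[2] = 10  (first piece 1, then r[1]=5)
r[3] = 15  (first piece 1, then r[2]=10)
r[4] = 20  (first piece 1, then r[3]=15)
r[5] = 25  (first piece 1, then r[4]=20)
r[6] = 30  (first piece 1, then r[5]=25)
r[7] = max(5+30, 45+0) = 45
r[8] = max(5+45, 45+5) = 50
r[9] = max(5+50, 45+10) = 55
One optimal cutting: 7 + 1 + 1 → 55.

55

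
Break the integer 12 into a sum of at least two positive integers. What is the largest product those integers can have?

Let P[k] be the best product for length k (with at least one cut). For each first piece i, the rest contributes max(k−i, P[k−i]).
Small cases: P[2]=1, P[3]=2, P[4]=4.
P[5] = 2×max(3,2) = 2×3 = 6
P[6] = 3×max(3,2) = 3×3 = 9
P[7] = 2×max(5,6) = 2×6 = 12
P[8] = 2×max(6,9) = 2×9 = 18
P[9] = 3×max(6,9) = 3×9 = 27
P[10] = 2×max(8,18) = 2×18 = 36
P[11] = 2×max(9,27) = 2×27 = 54
P[12] = 3×max(9,27) = 3×27 = 81
One optimal split: 3 + 3 + 3 + 3; product 3×3×3×3 = 81.

81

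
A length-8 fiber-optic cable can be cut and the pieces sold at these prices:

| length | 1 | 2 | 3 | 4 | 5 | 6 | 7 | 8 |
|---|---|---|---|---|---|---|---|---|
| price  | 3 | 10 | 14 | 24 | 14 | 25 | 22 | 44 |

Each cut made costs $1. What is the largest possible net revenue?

Let net[k] be the best obtainable value from length k. For each k, try every first piece i and keep the best of price[i] + net[k−i] minus the 1 cut fee when i<k.
net[1] = 3
net[2] = max(3+3-1, 10+0) = 10
net[3] = max(3+10-1, 10+3-1, 14+0) = 14
net[4] = max(3+14-1, 10+10-1, 14+3-1, 24+0) = 24
net[5] = max(3+24-1, 10+14-1, 14+10-1, 24+3-1, 14+0) = 26
net[6] = max(3+26-1, 10+24-1, 14+14-1, 24+10-1, 14+3-1, 25+0) = 33
net[7] = max(3+33-1, 10+26-1, 14+24-1, …, 25+3-1, 22+0) = 37
net[8] = max(3+37-1, 10+33-1, 14+26-1, …, 22+3-1, 44+0) = 47
One optimal plan: pieces 4 + 4 (1 cut) → $48 − $1 = $47.

47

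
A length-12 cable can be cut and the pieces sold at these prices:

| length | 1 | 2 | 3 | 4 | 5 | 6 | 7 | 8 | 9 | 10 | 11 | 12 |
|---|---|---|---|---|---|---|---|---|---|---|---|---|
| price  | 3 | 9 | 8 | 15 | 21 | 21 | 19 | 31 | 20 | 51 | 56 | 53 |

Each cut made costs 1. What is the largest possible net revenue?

59

Consider every possible first cut. r[k] is the best of p[i]+r[k−i] over all sellable i≤k, charging 1 whenever i<k.
r[1] = 3
r[2] = 9
r[3] = 11  (first piece 1, then r[2]=9)
r[4] = 17  (first piece 2, then r[2]=9)
r[5] = 21
r[6] = 25  (first piece 2, then r[4]=17)
r[7] = 29  (first piece 2, then r[5]=21)
r[8] = 33  (first piece 2, then r[6]=25)
r[9] = 37  (first piece 2, then r[7]=29)
r[10] = 51
r[11] = 56
r[12] = 59  (first piece 2, then r[10]=51)
One optimal plan: pieces 10 + 2 (1 cut) → 60 − 1 = 59.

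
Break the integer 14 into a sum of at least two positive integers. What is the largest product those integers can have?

162

Let g[k] be the best product for length k (with at least one cut). For each first piece i, the rest contributes max(k−i, g[k−i]).
Small cases: g[2]=1, g[3]=2, g[4]=4, g[5]=6, g[6]=9, g[7]=12, g[8]=18.
g[9] = max(1·18, 2·12, 3·9, …, 7·2, 8·1) = 27
g[10] = max(1·27, 2·18, 3·12, …, 8·2, 9·1) = 36
g[11] = max(1·36, 2·27, 3·18, …, 9·2, 10·1) = 54
g[12] = max(1·54, 2·36, 3·27, …, 10·2, 11·1) = 81
g[13] = max(1·81, 2·54, 3·36, …, 11·2, 12·1) = 108
g[14] = max(1·108, 2·81, 3·54, …, 12·2, 13·1) = 162
One optimal split: 3 + 3 + 3 + 3 + 2; product 3·3·3·3·2 = 162.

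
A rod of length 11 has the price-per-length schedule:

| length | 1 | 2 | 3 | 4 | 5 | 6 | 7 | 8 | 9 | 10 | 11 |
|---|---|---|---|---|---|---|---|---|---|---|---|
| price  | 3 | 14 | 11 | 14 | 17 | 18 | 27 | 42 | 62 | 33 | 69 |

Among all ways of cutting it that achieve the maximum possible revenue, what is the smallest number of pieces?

2

Build r[k] bottom-up: r[k] = max over allowed piece i of (p[i] + r[k−i]).
r[1] = 3
r[2] = 14
r[3] = 17  (first piece 1, then r[2]=14)
r[4] = 28  (first piece 2, then r[2]=14)
r[5] = 31  (first piece 1, then r[4]=28)
r[6] = 42  (first piece 2, then r[4]=28)
r[7] = 45  (first piece 1, then r[6]=42)
r[8] = 56  (first piece 2, then r[6]=42)
r[9] = 62
r[10] = 70  (first piece 2, then r[8]=56)
r[11] = 76  (first piece 2, then r[9]=62)
Maximum revenue is €76.
Now minimize piece count subject to staying optimal: for each k, pieces[k] = 1 + min over i with p[i]+r[k−i]=r[k] of pieces[k−i].
pieces[8] = 4
pieces[9] = 1
pieces[10] = 5
pieces[11] = 2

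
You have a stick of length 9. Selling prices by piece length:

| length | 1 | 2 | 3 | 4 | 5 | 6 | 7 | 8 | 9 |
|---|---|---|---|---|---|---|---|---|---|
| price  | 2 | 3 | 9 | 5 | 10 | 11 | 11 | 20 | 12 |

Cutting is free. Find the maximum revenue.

Let best[k] be the best obtainable value from length k. For each k, try every first piece i and keep the best of price[i] + best[k−i].
best[1] = 2
best[2] = max(2+2, 3+0) = 4
best[3] = max(2+4, 3+2, 9+0) = 9
best[4] = max(2+9, 3+4, 9+2, 5+0) = 11
best[5] = max(2+11, 3+9, 9+4, 5+2, 10+0) = 13
best[6] = max(2+13, 3+11, 9+9, 5+4, 10+2, 11+0) = 18
best[7] = max(2+18, 3+13, 9+11, …, 11+2, 11+0) = 20
best[8] = max(2+20, 3+18, 9+13, …, 11+2, 20+0) = 22
best[9] = max(2+22, 3+20, 9+18, …, 20+2, 12+0) = 27
One optimal cutting: 3 + 3 + 3 → €9 + €9 + €9 = €27.

27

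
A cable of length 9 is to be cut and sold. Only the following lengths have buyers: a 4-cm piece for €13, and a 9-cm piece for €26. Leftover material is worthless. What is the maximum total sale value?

26

Build best[k] bottom-up: best[k] = max over allowed piece i of (p[i] + best[k−i]).
best[1] = 0
best[2] = 0
best[3] = 0
best[4] = 13
best[5] = 13
best[6] = 13
best[7] = 13
best[8] = 26  (first piece 4, then best[4]=13)
best[9] = max(13+13, 26+0) = 26
One optimal cutting: pieces 4 + 4 with 1 cm of scrap → €26.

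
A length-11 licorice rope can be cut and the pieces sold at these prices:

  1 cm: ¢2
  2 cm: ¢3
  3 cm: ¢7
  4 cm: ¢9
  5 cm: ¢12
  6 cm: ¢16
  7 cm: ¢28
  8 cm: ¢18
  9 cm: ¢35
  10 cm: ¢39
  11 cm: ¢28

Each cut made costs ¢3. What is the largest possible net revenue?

38

Consider every possible first cut. net[k] is the best of p[i]+net[k−i] over all sellable i≤k, charging 3 whenever i<k.
net[1] = 2
net[2] = max(2+2-3, 3+0) = 3
net[3] = max(2+3-3, 3+2-3, 7+0) = 7
net[4] = max(2+7-3, 3+3-3, 7+2-3, 9+0) = 9
net[5] = max(2+9-3, 3+7-3, 7+3-3, 9+2-3, 12+0) = 12
net[6] = max(2+12-3, 3+9-3, 7+7-3, 9+3-3, 12+2-3, 16+0) = 16
net[7] = max(2+16-3, 3+12-3, 7+9-3, …, 16+2-3, 28+0) = 28
net[8] = max(2+28-3, 3+16-3, 7+12-3, …, 28+2-3, 18+0) = 27
net[9] = max(2+27-3, 3+28-3, 7+16-3, …, 18+2-3, 35+0) = 35
net[10] = max(2+35-3, 3+27-3, 7+28-3, …, 35+2-3, 39+0) = 39
net[11] = max(2+39-3, 3+35-3, 7+27-3, …, 39+2-3, 28+0) = 38
One optimal plan: pieces 10 + 1 (1 cut) → ¢41 − ¢3 = ¢38.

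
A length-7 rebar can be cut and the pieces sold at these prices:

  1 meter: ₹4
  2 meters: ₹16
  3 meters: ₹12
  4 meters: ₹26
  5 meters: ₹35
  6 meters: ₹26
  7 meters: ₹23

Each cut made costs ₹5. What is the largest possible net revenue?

Let r[k] be the best obtainable value from length k. For each k, try every first piece i and keep the best of price[i] + r[k−i] minus the 5 cut fee when i<k.
r[1] = 4
r[2] = 16
r[3] = 15  (first piece 1, then r[2]=16)
r[4] = 27  (first piece 2, then r[2]=16)
r[5] = 35
r[6] = 38  (first piece 2, then r[4]=27)
r[7] = 46  (first piece 2, then r[5]=35)
One optimal plan: pieces 5 + 2 (1 cut) → ₹51 − ₹5 = ₹46.

46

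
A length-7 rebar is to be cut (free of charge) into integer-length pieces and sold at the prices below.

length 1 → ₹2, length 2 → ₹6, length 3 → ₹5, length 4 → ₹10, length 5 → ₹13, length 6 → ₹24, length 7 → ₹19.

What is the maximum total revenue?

Consider every possible first cut. R[k] is the best of p[i]+R[k−i] over all sellable i≤k.
R[1] = 2
R[2] = 6
R[3] = 8  (first piece 1, then R[2]=6)
R[4] = 12  (first piece 2, then R[2]=6)
R[5] = 14  (first piece 1, then R[4]=12)
R[6] = 24
R[7] = 26  (first piece 1, then R[6]=24)
One optimal cutting: 6 + 1 → ₹24 + ₹2 = ₹26.

26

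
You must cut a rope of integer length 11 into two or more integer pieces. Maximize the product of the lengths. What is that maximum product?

Define m[k] = max over 1≤i<k of i · max(k−i, m[k−i]); the inner max lets the remainder stay uncut if that's better.
Small cases: m[2]=1, m[3]=2.
m[4] = 2*max(2,1) = 2*2 = 4
m[5] = 2*max(3,2) = 2*3 = 6
m[6] = 3*max(3,2) = 3*3 = 9
m[7] = 2*max(5,6) = 2*6 = 12
m[8] = 2*max(6,9) = 2*9 = 18
m[9] = 3*max(6,9) = 3*9 = 27
m[10] = 2*max(8,18) = 2*18 = 36
m[11] = 2*max(9,27) = 2*27 = 54
One optimal split: 3 + 3 + 3 + 2; product 3*3*3*2 = 54.

54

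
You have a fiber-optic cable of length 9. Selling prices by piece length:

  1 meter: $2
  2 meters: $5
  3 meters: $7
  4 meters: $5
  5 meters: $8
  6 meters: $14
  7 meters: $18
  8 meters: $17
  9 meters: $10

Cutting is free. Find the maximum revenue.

23

Build best[k] bottom-up: best[k] = max over allowed piece i of (p[i] + best[k−i]).
best[1] = 2
best[2] = max(2+2, 5+0) = 5
best[3] = max(2+5, 5+2, 7+0) = 7
best[4] = max(2+7, 5+5, 7+2, 5+0) = 10
best[5] = max(2+10, 5+7, 7+5, 5+2, 8+0) = 12
best[6] = max(2+12, 5+10, 7+7, 5+5, 8+2, 14+0) = 15
best[7] = max(2+15, 5+12, 7+10, …, 14+2, 18+0) = 18
best[8] = max(2+18, 5+15, 7+12, …, 18+2, 17+0) = 20
best[9] = max(2+20, 5+18, 7+15, …, 17+2, 10+0) = 23
One optimal cutting: 7 + 2 → $18 + $5 = $23.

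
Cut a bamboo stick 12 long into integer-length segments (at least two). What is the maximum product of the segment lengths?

81

Fill m[k] for k=2..12: at each k try every first piece i and multiply by the better of (k−i) uncut or m[k−i].
m[2] = 1×max(1,0) = 1×1 = 1
m[3] = max(1×2, 2×1) = 2
m[4] = max(1×3, 2×2, 3×1) = 4
m[5] = max(1×4, 2×3, 3×2, 4×1) = 6
m[6] = max(1×6, 2×4, 3×3, 4×2, 5×1) = 9
m[7] = max(1×9, 2×6, 3×4, 4×3, 5×2, 6×1) = 12
m[8] = max(1×12, 2×9, 3×6, …, 6×2, 7×1) = 18
m[9] = max(1×18, 2×12, 3×9, …, 7×2, 8×1) = 27
m[10] = max(1×27, 2×18, 3×12, …, 8×2, 9×1) = 36
m[11] = max(1×36, 2×27, 3×18, …, 9×2, 10×1) = 54
m[12] = max(1×54, 2×36, 3×27, …, 10×2, 11×1) = 81
One optimal split: 3 + 3 + 3 + 3; product 3×3×3×3 = 81.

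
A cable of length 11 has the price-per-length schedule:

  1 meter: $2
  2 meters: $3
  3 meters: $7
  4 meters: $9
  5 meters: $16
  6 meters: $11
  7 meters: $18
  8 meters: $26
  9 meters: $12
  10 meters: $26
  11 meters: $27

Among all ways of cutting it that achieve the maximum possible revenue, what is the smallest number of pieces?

Let r[k] be the best obtainable value from length k. For each k, try every first piece i and keep the best of price[i] + r[k−i].
r[1] = 2
r[2] = max(2+2, 3+0) = 4
r[3] = max(2+4, 3+2, 7+0) = 7
r[4] = max(2+7, 3+4, 7+2, 9+0) = 9
r[5] = max(2+9, 3+7, 7+4, 9+2, 16+0) = 16
r[6] = max(2+16, 3+9, 7+7, 9+4, 16+2, 11+0) = 18
r[7] = max(2+18, 3+16, 7+9, …, 11+2, 18+0) = 20
r[8] = max(2+20, 3+18, 7+16, …, 18+2, 26+0) = 26
r[9] = max(2+26, 3+20, 7+18, …, 26+2, 12+0) = 28
r[10] = max(2+28, 3+26, 7+20, …, 12+2, 26+0) = 32
r[11] = max(2+32, 3+28, 7+26, …, 26+2, 27+0) = 34
Maximum revenue is $34.
Now minimize piece count subject to staying optimal: for each k, pieces[k] = 1 + min over i with p[i]+r[k−i]=r[k] of pieces[k−i].
pieces[8] = 1
pieces[9] = 2
pieces[10] = 2
pieces[11] = 3

3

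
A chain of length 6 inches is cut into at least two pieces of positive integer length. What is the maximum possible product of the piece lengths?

9

Define P[k] = max over 1≤i<k of i · max(k−i, P[k−i]); the inner max lets the remainder stay uncut if that's better.
P[2] = 1×max(1,0) = 1×1 = 1
P[3] = 1×max(2,1) = 1×2 = 2
P[4] = 2×max(2,1) = 2×2 = 4
P[5] = 2×max(3,2) = 2×3 = 6
P[6] = 3×max(3,2) = 3×3 = 9
One optimal split: 3 + 3; product 3×3 = 9.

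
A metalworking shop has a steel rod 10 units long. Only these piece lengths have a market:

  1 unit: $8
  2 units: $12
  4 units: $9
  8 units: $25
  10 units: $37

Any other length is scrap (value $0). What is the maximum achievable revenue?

80

Build best[k] bottom-up: best[k] = max over allowed piece i of (p[i] + best[k−i]).
best[1] = 8
best[2] = 16  (first piece 1, then best[1]=8)
best[3] = 24  (first piece 1, then best[2]=16)
best[4] = 32  (first piece 1, then best[3]=24)
best[5] = 40  (first piece 1, then best[4]=32)
best[6] = 48  (first piece 1, then best[5]=40)
best[7] = 56  (first piece 1, then best[6]=48)
best[8] = 64  (first piece 1, then best[7]=56)
best[9] = 72  (first piece 1, then best[8]=64)
best[10] = 80  (first piece 1, then best[9]=72)
One optimal cutting: 1 + 1 + 1 + 1 + 1 + 1 + 1 + 1 + 1 + 1 → $80.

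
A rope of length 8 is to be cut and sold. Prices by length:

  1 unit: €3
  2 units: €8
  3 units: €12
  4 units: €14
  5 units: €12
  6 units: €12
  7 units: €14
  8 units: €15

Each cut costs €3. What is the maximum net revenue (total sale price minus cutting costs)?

Consider every possible first cut. v[k] is the best of p[i]+v[k−i] over all sellable i≤k, charging 3 whenever i<k.
v[1] = 3
v[2] = max(3+3-3, 8+0) = 8
v[3] = max(3+8-3, 8+3-3, 12+0) = 12
v[4] = max(3+12-3, 8+8-3, 12+3-3, 14+0) = 14
v[5] = max(3+14-3, 8+12-3, 12+8-3, 14+3-3, 12+0) = 17
v[6] = max(3+17-3, 8+14-3, 12+12-3, 14+8-3, 12+3-3, 12+0) = 21
v[7] = max(3+21-3, 8+17-3, 12+14-3, …, 12+3-3, 14+0) = 23
v[8] = max(3+23-3, 8+21-3, 12+17-3, …, 14+3-3, 15+0) = 26
One optimal plan: pieces 3 + 3 + 2 (2 cuts) → €32 − €6 = €26.

26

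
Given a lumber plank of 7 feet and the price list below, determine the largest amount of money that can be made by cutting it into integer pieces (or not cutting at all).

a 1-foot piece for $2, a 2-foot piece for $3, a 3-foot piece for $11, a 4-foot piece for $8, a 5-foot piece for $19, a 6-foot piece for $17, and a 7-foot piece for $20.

24

Let R[k] be the best obtainable value from length k. For each k, try every first piece i and keep the best of price[i] + R[k−i].
R[1] = 2
R[2] = max(2+2, 3+0) = 4
R[3] = max(2+4, 3+2, 11+0) = 11
R[4] = max(2+11, 3+4, 11+2, 8+0) = 13
R[5] = max(2+13, 3+11, 11+4, 8+2, 19+0) = 19
R[6] = max(2+19, 3+13, 11+11, 8+4, 19+2, 17+0) = 22
R[7] = max(2+22, 3+19, 11+13, …, 17+2, 20+0) = 24
One optimal cutting: 3 + 3 + 1 → $11 + $11 + $2 = $24.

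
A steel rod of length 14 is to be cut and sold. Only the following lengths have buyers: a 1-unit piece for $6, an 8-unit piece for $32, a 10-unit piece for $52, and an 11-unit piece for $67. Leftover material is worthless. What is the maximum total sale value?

85

Consider every possible first cut. f[k] is the best of p[i]+f[k−i] over all sellable i≤k.
f[1] = 6
f[2] = 12  (first piece 1, then f[1]=6)
f[3] = 18  (first piece 1, then f[2]=12)
f[4] = 24  (first piece 1, then f[3]=18)
f[5] = 30  (first piece 1, then f[4]=24)
f[6] = 36  (first piece 1, then f[5]=30)
f[7] = 42  (first piece 1, then f[6]=36)
f[8] = 48  (first piece 1, then f[7]=42)
f[9] = 54  (first piece 1, then f[8]=48)
f[10] = 60  (first piece 1, then f[9]=54)
f[11] = 67
f[12] = 73  (first piece 1, then f[11]=67)
f[13] = 79  (first piece 1, then f[12]=73)
f[14] = 85  (first piece 1, then f[13]=79)
One optimal cutting: 11 + 1 + 1 + 1 → $85.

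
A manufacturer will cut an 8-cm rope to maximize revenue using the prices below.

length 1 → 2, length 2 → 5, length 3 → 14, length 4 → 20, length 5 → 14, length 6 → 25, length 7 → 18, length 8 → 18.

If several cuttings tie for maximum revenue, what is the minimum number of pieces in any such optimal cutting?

Let r[k] be the best obtainable value from length k. For each k, try every first piece i and keep the best of price[i] + r[k−i].
r[1] = 2
r[2] = 5
r[3] = 14
r[4] = 20
r[5] = 22  (first piece 1, then r[4]=20)
r[6] = 28  (first piece 3, then r[3]=14)
r[7] = 34  (first piece 3, then r[4]=20)
r[8] = 40  (first piece 4, then r[4]=20)
Maximum revenue is 40.
Now minimize piece count subject to staying optimal: for each k, pieces[k] = 1 + min over i with p[i]+r[k−i]=r[k] of pieces[k−i].
pieces[5] = 2
pieces[6] = 2
pieces[7] = 2
pieces[8] = 2

2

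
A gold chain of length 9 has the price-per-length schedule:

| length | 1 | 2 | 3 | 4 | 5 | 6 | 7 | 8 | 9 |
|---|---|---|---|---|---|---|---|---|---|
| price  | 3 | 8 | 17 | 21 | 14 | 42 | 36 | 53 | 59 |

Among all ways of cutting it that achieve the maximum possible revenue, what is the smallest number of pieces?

Build r[k] bottom-up: r[k] = max over allowed piece i of (p[i] + r[k−i]).
r[1] = 3
r[2] = max(3+3, 8+0) = 8
r[3] = max(3+8, 8+3, 17+0) = 17
r[4] = max(3+17, 8+8, 17+3, 21+0) = 21
r[5] = max(3+21, 8+17, 17+8, 21+3, 14+0) = 25
r[6] = max(3+25, 8+21, 17+17, 21+8, 14+3, 42+0) = 42
r[7] = max(3+42, 8+25, 17+21, …, 42+3, 36+0) = 45
r[8] = max(3+45, 8+42, 17+25, …, 36+3, 53+0) = 53
r[9] = max(3+53, 8+45, 17+42, …, 53+3, 59+0) = 59
Maximum revenue is $59.
Now minimize piece count subject to staying optimal: for each k, pieces[k] = 1 + min over i with p[i]+r[k−i]=r[k] of pieces[k−i].
pieces[6] = 1
pieces[7] = 2
pieces[8] = 1
pieces[9] = 1

1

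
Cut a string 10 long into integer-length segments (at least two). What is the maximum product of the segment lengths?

36

Let g[k] be the best product for length k (with at least one cut). For each first piece i, the rest contributes max(k−i, g[k−i]).
Small cases: g[2]=1, g[3]=2, g[4]=4.
g[5] = max(1*4, 2*3, 3*2, 4*1) = 6
g[6] = max(1*6, 2*4, 3*3, 4*2, 5*1) = 9
g[7] = max(1*9, 2*6, 3*4, 4*3, 5*2, 6*1) = 12
g[8] = max(1*12, 2*9, 3*6, …, 6*2, 7*1) = 18
g[9] = max(1*18, 2*12, 3*9, …, 7*2, 8*1) = 27
g[10] = max(1*27, 2*18, 3*12, …, 8*2, 9*1) = 36
One optimal split: 3 + 3 + 2 + 2; product 3*3*2*2 = 36.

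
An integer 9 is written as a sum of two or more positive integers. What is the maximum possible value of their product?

27

Define prod[k] = max over 1≤i<k of i · max(k−i, prod[k−i]); the inner max lets the remainder stay uncut if that's better.
prod[2] = 1*max(1,0) = 1*1 = 1
prod[3] = max(1*2, 2*1) = 2
prod[4] = max(1*3, 2*2, 3*1) = 4
prod[5] = max(1*4, 2*3, 3*2, 4*1) = 6
prod[6] = max(1*6, 2*4, 3*3, 4*2, 5*1) = 9
prod[7] = max(1*9, 2*6, 3*4, 4*3, 5*2, 6*1) = 12
prod[8] = max(1*12, 2*9, 3*6, …, 6*2, 7*1) = 18
prod[9] = max(1*18, 2*12, 3*9, …, 7*2, 8*1) = 27
One optimal split: 3 + 3 + 3; product 3*3*3 = 27.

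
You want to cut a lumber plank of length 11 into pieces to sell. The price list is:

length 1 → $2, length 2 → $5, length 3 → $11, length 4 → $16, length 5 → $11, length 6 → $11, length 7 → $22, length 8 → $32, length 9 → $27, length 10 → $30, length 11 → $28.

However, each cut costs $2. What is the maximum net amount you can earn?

Consider every possible first cut. r[k] is the best of p[i]+r[k−i] over all sellable i≤k, charging 2 whenever i<k.
r[1] = 2
r[2] = 5
r[3] = 11
r[4] = 16
r[5] = 16  (first piece 1, then r[4]=16)
r[6] = 20  (first piece 3, then r[3]=11)
r[7] = 25  (first piece 3, then r[4]=16)
r[8] = 32
r[9] = 32  (first piece 1, then r[8]=32)
r[10] = 35  (first piece 2, then r[8]=32)
r[11] = 41  (first piece 3, then r[8]=32)
One optimal plan: pieces 8 + 3 (1 cut) → $43 − $2 = $41.

41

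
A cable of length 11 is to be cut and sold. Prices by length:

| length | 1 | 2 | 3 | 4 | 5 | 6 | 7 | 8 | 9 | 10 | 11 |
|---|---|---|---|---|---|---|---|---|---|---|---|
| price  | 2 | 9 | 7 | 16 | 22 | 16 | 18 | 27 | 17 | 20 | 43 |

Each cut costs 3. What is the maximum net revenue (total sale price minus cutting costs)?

Build r[k] bottom-up: r[k] = max over allowed piece i of (p[i] + r[k−i]) − 3 per cut.
r[1] = 2
r[2] = max(2+2-3, 9+0) = 9
r[3] = max(2+9-3, 9+2-3, 7+0) = 8
r[4] = max(2+8-3, 9+9-3, 7+2-3, 16+0) = 16
r[5] = max(2+16-3, 9+8-3, 7+9-3, 16+2-3, 22+0) = 22
r[6] = max(2+22-3, 9+16-3, 7+8-3, 16+9-3, 22+2-3, 16+0) = 22
r[7] = max(2+22-3, 9+22-3, 7+16-3, …, 16+2-3, 18+0) = 28
r[8] = max(2+28-3, 9+22-3, 7+22-3, …, 18+2-3, 27+0) = 29
r[9] = max(2+29-3, 9+28-3, 7+22-3, …, 27+2-3, 17+0) = 35
r[10] = max(2+35-3, 9+29-3, 7+28-3, …, 17+2-3, 20+0) = 41
r[11] = max(2+41-3, 9+35-3, 7+29-3, …, 20+2-3, 43+0) = 43
Best is to make no cuts and sell whole for 43.

43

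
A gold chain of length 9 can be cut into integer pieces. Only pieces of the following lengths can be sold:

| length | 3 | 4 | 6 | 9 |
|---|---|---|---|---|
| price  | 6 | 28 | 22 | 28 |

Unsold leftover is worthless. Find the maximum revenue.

Consider every possible first cut. f[k] is the best of p[i]+f[k−i] over all sellable i≤k.
f[1] = 0
f[2] = 0
f[3] = 6
f[4] = max(6+0, 28+0) = 28
f[5] = max(6+0, 28+0) = 28
f[6] = max(6+6, 28+0, 22+0) = 28
f[7] = max(6+28, 28+6, 22+0) = 34
f[8] = max(6+28, 28+28, 22+0) = 56
f[9] = max(6+28, 28+28, 22+6, 28+0) = 56
One optimal cutting: pieces 4 + 4 with 1 inch of scrap → $56.

56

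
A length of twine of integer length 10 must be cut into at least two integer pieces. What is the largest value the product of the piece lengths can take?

Let g[k] be the best product for length k (with at least one cut). For each first piece i, the rest contributes max(k−i, g[k−i]).
g[2] = 1·max(1,0) = 1·1 = 1
g[3] = 1·max(2,1) = 1·2 = 2
g[4] = 2·max(2,1) = 2·2 = 4
g[5] = 2·max(3,2) = 2·3 = 6
g[6] = 3·max(3,2) = 3·3 = 9
g[7] = 2·max(5,6) = 2·6 = 12
g[8] = 2·max(6,9) = 2·9 = 18
g[9] = 3·max(6,9) = 3·9 = 27
g[10] = 2·max(8,18) = 2·18 = 36
One optimal split: 3 + 3 + 2 + 2; product 3·3·2·2 = 36.

36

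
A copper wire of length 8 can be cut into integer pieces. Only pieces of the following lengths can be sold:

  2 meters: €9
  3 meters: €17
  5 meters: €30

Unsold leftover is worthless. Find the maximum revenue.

47

Let f[k] be the best obtainable value from length k. For each k, try every first piece i and keep the best of price[i] + f[k−i].
f[1] = 0
f[2] = 9
f[3] = 17
f[4] = 18  (first piece 2, then f[2]=9)
f[5] = 30
f[6] = 34  (first piece 3, then f[3]=17)
f[7] = 39  (first piece 2, then f[5]=30)
f[8] = 47  (first piece 3, then f[5]=30)
One optimal cutting: 5 + 3 → €47.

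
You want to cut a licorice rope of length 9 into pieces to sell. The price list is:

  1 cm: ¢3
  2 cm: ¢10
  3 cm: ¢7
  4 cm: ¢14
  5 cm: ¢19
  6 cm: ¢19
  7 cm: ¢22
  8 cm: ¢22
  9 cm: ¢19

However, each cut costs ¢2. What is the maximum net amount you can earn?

35

Build r[k] bottom-up: r[k] = max over allowed piece i of (p[i] + r[k−i]) − 2 per cut.
r[1] = 3
r[2] = 10
r[3] = 11  (first piece 1, then r[2]=10)
r[4] = 18  (first piece 2, then r[2]=10)
r[5] = 19  (first piece 1, then r[4]=18)
r[6] = 26  (first piece 2, then r[4]=18)
r[7] = 27  (first piece 1, then r[6]=26)
r[8] = 34  (first piece 2, then r[6]=26)
r[9] = 35  (first piece 1, then r[8]=34)
One optimal plan: pieces 2 + 2 + 2 + 2 + 1 (4 cuts) → ¢43 − ¢8 = ¢35.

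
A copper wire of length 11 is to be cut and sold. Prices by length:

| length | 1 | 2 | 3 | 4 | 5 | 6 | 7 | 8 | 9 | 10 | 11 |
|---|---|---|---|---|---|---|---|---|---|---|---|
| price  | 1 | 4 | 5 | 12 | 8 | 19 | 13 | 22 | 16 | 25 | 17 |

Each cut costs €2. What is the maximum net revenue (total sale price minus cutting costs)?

Let net[k] be the best obtainable value from length k. For each k, try every first piece i and keep the best of price[i] + net[k−i] minus the 2 cut fee when i<k.
net[1] = 1
net[2] = max(1+1-2, 4+0) = 4
net[3] = max(1+4-2, 4+1-2, 5+0) = 5
net[4] = max(1+5-2, 4+4-2, 5+1-2, 12+0) = 12
net[5] = max(1+12-2, 4+5-2, 5+4-2, 12+1-2, 8+0) = 11
net[6] = max(1+11-2, 4+12-2, 5+5-2, 12+4-2, 8+1-2, 19+0) = 19
net[7] = max(1+19-2, 4+11-2, 5+12-2, …, 19+1-2, 13+0) = 18
net[8] = max(1+18-2, 4+19-2, 5+11-2, …, 13+1-2, 22+0) = 22
net[9] = max(1+22-2, 4+18-2, 5+19-2, …, 22+1-2, 16+0) = 22
net[10] = max(1+22-2, 4+22-2, 5+18-2, …, 16+1-2, 25+0) = 29
net[11] = max(1+29-2, 4+22-2, 5+22-2, …, 25+1-2, 17+0) = 28
One optimal plan: pieces 6 + 4 + 1 (2 cuts) → €32 − €4 = €28.

28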